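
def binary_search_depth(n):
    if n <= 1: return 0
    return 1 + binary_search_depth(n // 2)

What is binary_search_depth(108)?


108 / 2 = 54
54 / 2 = 27
27 / 2 = 13
13 / 2 = 6
6 / 2 = 3
3 / 2 = 1
Reached 1 after 6 halvings

6


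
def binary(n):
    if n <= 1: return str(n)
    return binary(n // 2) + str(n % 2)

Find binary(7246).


binary(7246) = binary(3623) + '0'
binary(3623) = binary(1811) + '1'
binary(1811) = binary(905) + '1'
binary(905) = binary(452) + '1'
binary(452) = binary(226) + '0'
binary(226) = binary(113) + '0'
binary(113) = binary(56) + '1'
binary(56) = binary(28) + '0'
binary(28) = binary(14) + '0'
binary(14) = binary(7) + '0'
binary(7) = binary(3) + '1'
binary(3) = binary(1) + '1'
binary(1) = '1'  (base case)
Concatenating: '1' + '1' + '1' + '0' + '0' + '0' + '1' + '0' + '0' + '1' + '1' + '1' + '0' = '1110001001110'

1110001001110


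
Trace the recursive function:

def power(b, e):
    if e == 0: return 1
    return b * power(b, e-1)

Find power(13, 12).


power(13, 12)
= 13 * power(13, 11)
= 13 * 13 * power(13, 10)
= 13 * 13 * 13 * power(13, 9)
= 13 * 13 * 13 * 13 * power(13, 8)
= 13 * 13 * 13 * 13 * 13 * power(13, 7)
= 13 * 13 * 13 * 13 * 13 * 13 * power(13, 6)
= 13 * 13 * 13 * 13 * 13 * 13 * 13 * power(13, 5)
= 13 * 13 * 13 * 13 * 13 * 13 * 13 * 13 * power(13, 4)
= 13 * 13 * 13 * 13 * 13 * 13 * 13 * 13 * 13 * power(13, 3)
= 13 * 13 * 13 * 13 * 13 * 13 * 13 * 13 * 13 * 13 * power(13, 2)
= 13 * 13 * 13 * 13 * 13 * 13 * 13 * 13 * 13 * 13 * 13 * power(13, 1)
= 13 * 13 * 13 * 13 * 13 * 13 * 13 * 13 * 13 * 13 * 13 * 13 * power(13, 0)
= 13 * 13 * 13 * 13 * 13 * 13 * 13 * 13 * 13 * 13 * 13 * 13 * 1
= 23298085122481

23298085122481


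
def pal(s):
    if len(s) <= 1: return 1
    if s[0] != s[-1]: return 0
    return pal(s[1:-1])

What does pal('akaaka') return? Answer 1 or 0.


pal('akaaka'): s[0]='a' == s[-1]='a' -> check pal('kaak')
pal('kaak'): s[0]='k' == s[-1]='k' -> check pal('aa')
pal('aa'): s[0]='a' == s[-1]='a' -> check pal('')
pal(''): len <= 1 -> return 1  (base case)
Result: 1 (palindrome)

1


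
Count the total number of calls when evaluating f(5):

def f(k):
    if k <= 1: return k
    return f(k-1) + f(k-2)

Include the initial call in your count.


Let C(n) = total calls for f(n)
C(0) = 1, C(1) = 1
C(2) = 1 + C(1) + C(0) = 1 + 1 + 1 = 3
C(3) = 1 + C(2) + C(1) = 1 + 3 + 1 = 5
C(4) = 1 + C(3) + C(2) = 1 + 5 + 3 = 9
C(5) = 1 + C(4) + C(3) = 1 + 9 + 5 = 15

15


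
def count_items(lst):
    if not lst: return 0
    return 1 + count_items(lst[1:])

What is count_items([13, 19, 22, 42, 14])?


count_items([13, 19, 22, 42, 14]) = 1 + count_items([19, 22, 42, 14])
count_items([19, 22, 42, 14]) = 1 + count_items([22, 42, 14])
count_items([22, 42, 14]) = 1 + count_items([42, 14])
count_items([42, 14]) = 1 + count_items([14])
count_items([14]) = 1 + count_items([])
count_items([]) = 0  (base case)
Unwinding: 1 + 1 + 1 + 1 + 1 + 0 = 5

5


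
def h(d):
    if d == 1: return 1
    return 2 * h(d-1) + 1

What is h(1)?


h(1) = 1  (base case)

1


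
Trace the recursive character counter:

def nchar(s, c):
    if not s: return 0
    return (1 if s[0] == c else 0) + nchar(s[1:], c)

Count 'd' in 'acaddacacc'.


s[0]='a' != 'd' -> 0
s[0]='c' != 'd' -> 0
s[0]='a' != 'd' -> 0
s[0]='d' == 'd' -> 1
s[0]='d' == 'd' -> 1
s[0]='a' != 'd' -> 0
s[0]='c' != 'd' -> 0
s[0]='a' != 'd' -> 0
s[0]='c' != 'd' -> 0
s[0]='c' != 'd' -> 0
Sum: 0 + 0 + 0 + 1 + 1 + 0 + 0 + 0 + 0 + 0 = 2

2


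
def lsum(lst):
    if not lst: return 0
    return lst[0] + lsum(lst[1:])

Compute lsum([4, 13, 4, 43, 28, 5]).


lsum([4, 13, 4, 43, 28, 5]) = 4 + lsum([13, 4, 43, 28, 5])
lsum([13, 4, 43, 28, 5]) = 13 + lsum([4, 43, 28, 5])
lsum([4, 43, 28, 5]) = 4 + lsum([43, 28, 5])
lsum([43, 28, 5]) = 43 + lsum([28, 5])
lsum([28, 5]) = 28 + lsum([5])
lsum([5]) = 5 + lsum([])
lsum([]) = 0  (base case)
Total: 4 + 13 + 4 + 43 + 28 + 5 + 0 = 97

97


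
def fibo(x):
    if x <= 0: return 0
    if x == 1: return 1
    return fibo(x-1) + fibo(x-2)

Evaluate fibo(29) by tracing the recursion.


Computing fibo(29) bottom-up:
fibo(0) = 0
fibo(1) = 1
fibo(2) = fibo(1) + fibo(0) = 1 + 0 = 1
fibo(3) = fibo(2) + fibo(1) = 1 + 1 = 2
fibo(4) = fibo(3) + fibo(2) = 2 + 1 = 3
fibo(5) = fibo(4) + fibo(3) = 3 + 2 = 5
fibo(6) = fibo(5) + fibo(4) = 5 + 3 = 8
fibo(7) = fibo(6) + fibo(5) = 8 + 5 = 13
fibo(8) = fibo(7) + fibo(6) = 13 + 8 = 21
fibo(9) = fibo(8) + fibo(7) = 21 + 13 = 34
fibo(10) = fibo(9) + fibo(8) = 34 + 21 = 55
fibo(11) = fibo(10) + fibo(9) = 55 + 34 = 89
fibo(12) = fibo(11) + fibo(10) = 89 + 55 = 144
fibo(13) = fibo(12) + fibo(11) = 144 + 89 = 233
fibo(14) = fibo(13) + fibo(12) = 233 + 144 = 377
fibo(15) = fibo(14) + fibo(13) = 377 + 233 = 610
fibo(16) = fibo(15) + fibo(14) = 610 + 377 = 987
fibo(17) = fibo(16) + fibo(15) = 987 + 610 = 1597
fibo(18) = fibo(17) + fibo(16) = 1597 + 987 = 2584
fibo(19) = fibo(18) + fibo(17) = 2584 + 1597 = 4181
fibo(20) = fibo(19) + fibo(18) = 4181 + 2584 = 6765
fibo(21) = fibo(20) + fibo(19) = 6765 + 4181 = 10946
fibo(22) = fibo(21) + fibo(20) = 10946 + 6765 = 17711
fibo(23) = fibo(22) + fibo(21) = 17711 + 10946 = 28657
fibo(24) = fibo(23) + fibo(22) = 28657 + 17711 = 46368
fibo(25) = fibo(24) + fibo(23) = 46368 + 28657 = 75025
fibo(26) = fibo(25) + fibo(24) = 75025 + 46368 = 121393
fibo(27) = fibo(26) + fibo(25) = 121393 + 75025 = 196418
fibo(28) = fibo(27) + fibo(26) = 196418 + 121393 = 317811
fibo(29) = fibo(28) + fibo(27) = 317811 + 196418 = 514229

514229


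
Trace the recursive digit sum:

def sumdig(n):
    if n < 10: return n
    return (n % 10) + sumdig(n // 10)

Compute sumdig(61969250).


sumdig(61969250) = 0 + sumdig(6196925)
sumdig(6196925) = 5 + sumdig(619692)
sumdig(619692) = 2 + sumdig(61969)
sumdig(61969) = 9 + sumdig(6196)
sumdig(6196) = 6 + sumdig(619)
sumdig(619) = 9 + sumdig(61)
sumdig(61) = 1 + sumdig(6)
sumdig(6) = 6  (base case)
Total: 0 + 5 + 2 + 9 + 6 + 9 + 1 + 6 = 38

38


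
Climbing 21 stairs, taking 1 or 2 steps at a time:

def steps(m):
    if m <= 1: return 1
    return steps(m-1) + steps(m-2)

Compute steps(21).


Building up from base cases:
steps(0) = 1
steps(1) = 1
steps(2) = steps(1) + steps(0) = 1 + 1 = 2
steps(3) = steps(2) + steps(1) = 2 + 1 = 3
steps(4) = steps(3) + steps(2) = 3 + 2 = 5
steps(5) = steps(4) + steps(3) = 5 + 3 = 8
steps(6) = steps(5) + steps(4) = 8 + 5 = 13
steps(7) = steps(6) + steps(5) = 13 + 8 = 21
steps(8) = steps(7) + steps(6) = 21 + 13 = 34
steps(9) = steps(8) + steps(7) = 34 + 21 = 55
steps(10) = steps(9) + steps(8) = 55 + 34 = 89
steps(11) = steps(10) + steps(9) = 89 + 55 = 144
steps(12) = steps(11) + steps(10) = 144 + 89 = 233
steps(13) = steps(12) + steps(11) = 233 + 144 = 377
steps(14) = steps(13) + steps(12) = 377 + 233 = 610
steps(15) = steps(14) + steps(13) = 610 + 377 = 987
steps(16) = steps(15) + steps(14) = 987 + 610 = 1597
steps(17) = steps(16) + steps(15) = 1597 + 987 = 2584
steps(18) = steps(17) + steps(16) = 2584 + 1597 = 4181
steps(19) = steps(18) + steps(17) = 4181 + 2584 = 6765
steps(20) = steps(19) + steps(18) = 6765 + 4181 = 10946
steps(21) = steps(20) + steps(19) = 10946 + 6765 = 17711

17711


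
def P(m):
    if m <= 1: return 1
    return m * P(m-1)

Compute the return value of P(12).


P(12)
= 12 * P(11)
= 12 * 11 * P(10)
= 12 * 11 * 10 * P(9)
= 12 * 11 * 10 * 9 * P(8)
= 12 * 11 * 10 * 9 * 8 * P(7)
= 12 * 11 * 10 * 9 * 8 * 7 * P(6)
= 12 * 11 * 10 * 9 * 8 * 7 * 6 * P(5)
= 12 * 11 * 10 * 9 * 8 * 7 * 6 * 5 * P(4)
= 12 * 11 * 10 * 9 * 8 * 7 * 6 * 5 * 4 * P(3)
= 12 * 11 * 10 * 9 * 8 * 7 * 6 * 5 * 4 * 3 * P(2)
= 12 * 11 * 10 * 9 * 8 * 7 * 6 * 5 * 4 * 3 * 2 * P(1)
= 12 * 11 * 10 * 9 * 8 * 7 * 6 * 5 * 4 * 3 * 2 * 1
= 479001600

479001600


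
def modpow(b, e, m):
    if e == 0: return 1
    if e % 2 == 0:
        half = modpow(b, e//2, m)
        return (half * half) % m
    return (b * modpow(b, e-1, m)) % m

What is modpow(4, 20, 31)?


modpow(4, 20, 31): e is even, compute modpow(4, 10, 31)
  modpow(4, 10, 31): e is even, compute modpow(4, 5, 31)
    modpow(4, 5, 31): e is odd, compute modpow(4, 4, 31)
      modpow(4, 4, 31): e is even, compute modpow(4, 2, 31)
        modpow(4, 2, 31): e is even, compute modpow(4, 1, 31)
          modpow(4, 1, 31): e is odd, compute modpow(4, 0, 31)
          modpow(4, 0, 31) = 1
          (4 * 1) % 31 = 4
        half=4, (4*4) % 31 = 16
      half=16, (16*16) % 31 = 8
    (4 * 8) % 31 = 1
  half=1, (1*1) % 31 = 1
half=1, (1*1) % 31 = 1

1


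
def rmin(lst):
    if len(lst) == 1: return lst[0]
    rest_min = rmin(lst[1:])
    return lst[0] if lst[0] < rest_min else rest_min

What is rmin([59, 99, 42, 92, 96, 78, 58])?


rmin([59, 99, 42, 92, 96, 78, 58]): compare 59 with rmin([99, 42, 92, 96, 78, 58])
rmin([99, 42, 92, 96, 78, 58]): compare 99 with rmin([42, 92, 96, 78, 58])
rmin([42, 92, 96, 78, 58]): compare 42 with rmin([92, 96, 78, 58])
rmin([92, 96, 78, 58]): compare 92 with rmin([96, 78, 58])
rmin([96, 78, 58]): compare 96 with rmin([78, 58])
rmin([78, 58]): compare 78 with rmin([58])
rmin([58]) = 58  (base case)
Compare 78 with 58 -> 58
Compare 96 with 58 -> 58
Compare 92 with 58 -> 58
Compare 42 with 58 -> 42
Compare 99 with 42 -> 42
Compare 59 with 42 -> 42

42


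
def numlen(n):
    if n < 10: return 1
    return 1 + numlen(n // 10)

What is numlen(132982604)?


numlen(132982604) = 1 + numlen(13298260)
numlen(13298260) = 1 + numlen(1329826)
numlen(1329826) = 1 + numlen(132982)
numlen(132982) = 1 + numlen(13298)
numlen(13298) = 1 + numlen(1329)
numlen(1329) = 1 + numlen(132)
numlen(132) = 1 + numlen(13)
numlen(13) = 1 + numlen(1)
numlen(1) = 1  (base case: 1 < 10)
Unwinding: 1 + 1 + 1 + 1 + 1 + 1 + 1 + 1 + 1 = 9

9


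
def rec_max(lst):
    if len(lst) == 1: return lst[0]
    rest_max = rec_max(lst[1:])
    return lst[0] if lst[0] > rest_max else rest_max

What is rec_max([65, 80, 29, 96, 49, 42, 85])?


rec_max([65, 80, 29, 96, 49, 42, 85]): compare 65 with rec_max([80, 29, 96, 49, 42, 85])
rec_max([80, 29, 96, 49, 42, 85]): compare 80 with rec_max([29, 96, 49, 42, 85])
rec_max([29, 96, 49, 42, 85]): compare 29 with rec_max([96, 49, 42, 85])
rec_max([96, 49, 42, 85]): compare 96 with rec_max([49, 42, 85])
rec_max([49, 42, 85]): compare 49 with rec_max([42, 85])
rec_max([42, 85]): compare 42 with rec_max([85])
rec_max([85]) = 85  (base case)
Compare 42 with 85 -> 85
Compare 49 with 85 -> 85
Compare 96 with 85 -> 96
Compare 29 with 96 -> 96
Compare 80 with 96 -> 96
Compare 65 with 96 -> 96

96


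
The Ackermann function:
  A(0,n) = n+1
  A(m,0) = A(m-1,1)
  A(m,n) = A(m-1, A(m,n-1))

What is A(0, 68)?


A(0, 68) = 69
Result: A(0, 68) = 69

69


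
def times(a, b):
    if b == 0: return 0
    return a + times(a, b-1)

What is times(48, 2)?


times(48, 2) = 48 + times(48, 1)
times(48, 1) = 48 + times(48, 0)
times(48, 0) = 0  (base case)
Total: 48 + 48 + 0 = 96

96


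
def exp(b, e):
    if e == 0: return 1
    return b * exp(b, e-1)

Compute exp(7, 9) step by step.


exp(7, 9)
= 7 * exp(7, 8)
= 7 * 7 * exp(7, 7)
= 7 * 7 * 7 * exp(7, 6)
= 7 * 7 * 7 * 7 * exp(7, 5)
= 7 * 7 * 7 * 7 * 7 * exp(7, 4)
= 7 * 7 * 7 * 7 * 7 * 7 * exp(7, 3)
= 7 * 7 * 7 * 7 * 7 * 7 * 7 * exp(7, 2)
= 7 * 7 * 7 * 7 * 7 * 7 * 7 * 7 * exp(7, 1)
= 7 * 7 * 7 * 7 * 7 * 7 * 7 * 7 * 7 * exp(7, 0)
= 7 * 7 * 7 * 7 * 7 * 7 * 7 * 7 * 7 * 1
= 40353607

40353607


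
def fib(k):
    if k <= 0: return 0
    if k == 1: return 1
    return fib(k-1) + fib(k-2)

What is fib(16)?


Computing fib(16) bottom-up:
fib(0) = 0
fib(1) = 1
fib(2) = fib(1) + fib(0) = 1 + 0 = 1
fib(3) = fib(2) + fib(1) = 1 + 1 = 2
fib(4) = fib(3) + fib(2) = 2 + 1 = 3
fib(5) = fib(4) + fib(3) = 3 + 2 = 5
fib(6) = fib(5) + fib(4) = 5 + 3 = 8
fib(7) = fib(6) + fib(5) = 8 + 5 = 13
fib(8) = fib(7) + fib(6) = 13 + 8 = 21
fib(9) = fib(8) + fib(7) = 21 + 13 = 34
fib(10) = fib(9) + fib(8) = 34 + 21 = 55
fib(11) = fib(10) + fib(9) = 55 + 34 = 89
fib(12) = fib(11) + fib(10) = 89 + 55 = 144
fib(13) = fib(12) + fib(11) = 144 + 89 = 233
fib(14) = fib(13) + fib(12) = 233 + 144 = 377
fib(15) = fib(14) + fib(13) = 377 + 233 = 610
fib(16) = fib(15) + fib(14) = 610 + 377 = 987

987


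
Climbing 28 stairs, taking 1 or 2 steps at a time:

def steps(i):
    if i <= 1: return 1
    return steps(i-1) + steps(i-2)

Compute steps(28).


Building up from base cases:
steps(0) = 1
steps(1) = 1
steps(2) = steps(1) + steps(0) = 1 + 1 = 2
steps(3) = steps(2) + steps(1) = 2 + 1 = 3
steps(4) = steps(3) + steps(2) = 3 + 2 = 5
steps(5) = steps(4) + steps(3) = 5 + 3 = 8
steps(6) = steps(5) + steps(4) = 8 + 5 = 13
steps(7) = steps(6) + steps(5) = 13 + 8 = 21
steps(8) = steps(7) + steps(6) = 21 + 13 = 34
steps(9) = steps(8) + steps(7) = 34 + 21 = 55
steps(10) = steps(9) + steps(8) = 55 + 34 = 89
steps(11) = steps(10) + steps(9) = 89 + 55 = 144
steps(12) = steps(11) + steps(10) = 144 + 89 = 233
steps(13) = steps(12) + steps(11) = 233 + 144 = 377
steps(14) = steps(13) + steps(12) = 377 + 233 = 610
steps(15) = steps(14) + steps(13) = 610 + 377 = 987
steps(16) = steps(15) + steps(14) = 987 + 610 = 1597
steps(17) = steps(16) + steps(15) = 1597 + 987 = 2584
steps(18) = steps(17) + steps(16) = 2584 + 1597 = 4181
steps(19) = steps(18) + steps(17) = 4181 + 2584 = 6765
steps(20) = steps(19) + steps(18) = 6765 + 4181 = 10946
steps(21) = steps(20) + steps(19) = 10946 + 6765 = 17711
steps(22) = steps(21) + steps(20) = 17711 + 10946 = 28657
steps(23) = steps(22) + steps(21) = 28657 + 17711 = 46368
steps(24) = steps(23) + steps(22) = 46368 + 28657 = 75025
steps(25) = steps(24) + steps(23) = 75025 + 46368 = 121393
steps(26) = steps(25) + steps(24) = 121393 + 75025 = 196418
steps(27) = steps(26) + steps(25) = 196418 + 121393 = 317811
steps(28) = steps(27) + steps(26) = 317811 + 196418 = 514229

514229


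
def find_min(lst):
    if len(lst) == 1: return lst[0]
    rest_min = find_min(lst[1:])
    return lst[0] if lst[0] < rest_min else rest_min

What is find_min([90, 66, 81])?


find_min([90, 66, 81]): compare 90 with find_min([66, 81])
find_min([66, 81]): compare 66 with find_min([81])
find_min([81]) = 81  (base case)
Compare 66 with 81 -> 66
Compare 90 with 66 -> 66

66


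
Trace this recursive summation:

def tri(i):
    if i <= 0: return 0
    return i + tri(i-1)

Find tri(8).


tri(8)
= 8 + 7 + 6 + 5 + 4 + 3 + 2 + 1 + tri(0)
= 8 + 7 + 6 + 5 + 4 + 3 + 2 + 1 + 0
= 36

36


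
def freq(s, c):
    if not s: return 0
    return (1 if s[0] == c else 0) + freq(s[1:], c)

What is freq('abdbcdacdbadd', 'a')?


s[0]='a' == 'a' -> 1
s[0]='b' != 'a' -> 0
s[0]='d' != 'a' -> 0
s[0]='b' != 'a' -> 0
s[0]='c' != 'a' -> 0
s[0]='d' != 'a' -> 0
s[0]='a' == 'a' -> 1
s[0]='c' != 'a' -> 0
s[0]='d' != 'a' -> 0
s[0]='b' != 'a' -> 0
s[0]='a' == 'a' -> 1
s[0]='d' != 'a' -> 0
s[0]='d' != 'a' -> 0
Sum: 1 + 0 + 0 + 0 + 0 + 0 + 1 + 0 + 0 + 0 + 1 + 0 + 0 = 3

3


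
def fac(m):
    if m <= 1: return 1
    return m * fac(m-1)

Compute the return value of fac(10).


fac(10)
= 10 * fac(9)
= 10 * 9 * fac(8)
= 10 * 9 * 8 * fac(7)
= 10 * 9 * 8 * 7 * fac(6)
= 10 * 9 * 8 * 7 * 6 * fac(5)
= 10 * 9 * 8 * 7 * 6 * 5 * fac(4)
= 10 * 9 * 8 * 7 * 6 * 5 * 4 * fac(3)
= 10 * 9 * 8 * 7 * 6 * 5 * 4 * 3 * fac(2)
= 10 * 9 * 8 * 7 * 6 * 5 * 4 * 3 * 2 * fac(1)
= 10 * 9 * 8 * 7 * 6 * 5 * 4 * 3 * 2 * 1
= 3628800

3628800


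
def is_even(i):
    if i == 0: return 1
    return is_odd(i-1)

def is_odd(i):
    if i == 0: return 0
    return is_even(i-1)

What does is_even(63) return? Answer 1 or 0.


is_even(63) = is_odd(62)
is_odd(62) = is_even(61)
is_even(61) = is_odd(60)
is_odd(60) = is_even(59)
is_even(59) = is_odd(58)
is_odd(58) = is_even(57)
is_even(57) = is_odd(56)
is_odd(56) = is_even(55)
is_even(55) = is_odd(54)
is_odd(54) = is_even(53)
is_even(53) = is_odd(52)
is_odd(52) = is_even(51)
is_even(51) = is_odd(50)
is_odd(50) = is_even(49)
is_even(49) = is_odd(48)
is_odd(48) = is_even(47)
is_even(47) = is_odd(46)
is_odd(46) = is_even(45)
is_even(45) = is_odd(44)
is_odd(44) = is_even(43)
is_even(43) = is_odd(42)
is_odd(42) = is_even(41)
is_even(41) = is_odd(40)
is_odd(40) = is_even(39)
is_even(39) = is_odd(38)
is_odd(38) = is_even(37)
is_even(37) = is_odd(36)
is_odd(36) = is_even(35)
is_even(35) = is_odd(34)
is_odd(34) = is_even(33)
is_even(33) = is_odd(32)
is_odd(32) = is_even(31)
is_even(31) = is_odd(30)
is_odd(30) = is_even(29)
is_even(29) = is_odd(28)
is_odd(28) = is_even(27)
is_even(27) = is_odd(26)
is_odd(26) = is_even(25)
is_even(25) = is_odd(24)
is_odd(24) = is_even(23)
is_even(23) = is_odd(22)
is_odd(22) = is_even(21)
is_even(21) = is_odd(20)
is_odd(20) = is_even(19)
is_even(19) = is_odd(18)
is_odd(18) = is_even(17)
is_even(17) = is_odd(16)
is_odd(16) = is_even(15)
is_even(15) = is_odd(14)
is_odd(14) = is_even(13)
is_even(13) = is_odd(12)
is_odd(12) = is_even(11)
is_even(11) = is_odd(10)
is_odd(10) = is_even(9)
is_even(9) = is_odd(8)
is_odd(8) = is_even(7)
is_even(7) = is_odd(6)
is_odd(6) = is_even(5)
is_even(5) = is_odd(4)
is_odd(4) = is_even(3)
is_even(3) = is_odd(2)
is_odd(2) = is_even(1)
is_even(1) = is_odd(0)
is_odd(0) = 0  (base case)
Result: 0

0


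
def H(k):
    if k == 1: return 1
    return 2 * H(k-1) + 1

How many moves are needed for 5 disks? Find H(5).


H(5) = 2 * H(4) + 1
H(4) = 2 * H(3) + 1
H(3) = 2 * H(2) + 1
H(2) = 2 * H(1) + 1
H(1) = 1  (base case)
H(2) = 2 * 1 + 1 = 3
H(3) = 2 * 3 + 1 = 7
H(4) = 2 * 7 + 1 = 15
H(5) = 2 * 15 + 1 = 31

31


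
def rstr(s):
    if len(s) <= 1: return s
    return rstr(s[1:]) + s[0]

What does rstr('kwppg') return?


rstr('kwppg') = rstr('wppg') + 'k'
rstr('wppg') = rstr('ppg') + 'w'
rstr('ppg') = rstr('pg') + 'p'
rstr('pg') = rstr('g') + 'p'
rstr('g') = 'g'  (base case)
Concatenating: 'g' + 'p' + 'p' + 'w' + 'k' = 'gppwk'

gppwk


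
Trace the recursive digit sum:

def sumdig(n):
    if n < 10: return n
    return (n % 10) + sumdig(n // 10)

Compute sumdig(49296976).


sumdig(49296976) = 6 + sumdig(4929697)
sumdig(4929697) = 7 + sumdig(492969)
sumdig(492969) = 9 + sumdig(49296)
sumdig(49296) = 6 + sumdig(4929)
sumdig(4929) = 9 + sumdig(492)
sumdig(492) = 2 + sumdig(49)
sumdig(49) = 9 + sumdig(4)
sumdig(4) = 4  (base case)
Total: 6 + 7 + 9 + 6 + 9 + 2 + 9 + 4 = 52

52


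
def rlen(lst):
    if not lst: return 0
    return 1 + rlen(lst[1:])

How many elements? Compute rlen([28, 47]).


rlen([28, 47]) = 1 + rlen([47])
rlen([47]) = 1 + rlen([])
rlen([]) = 0  (base case)
Unwinding: 1 + 1 + 0 = 2

2


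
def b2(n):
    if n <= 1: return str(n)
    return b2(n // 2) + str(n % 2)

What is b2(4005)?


b2(4005) = b2(2002) + '1'
b2(2002) = b2(1001) + '0'
b2(1001) = b2(500) + '1'
b2(500) = b2(250) + '0'
b2(250) = b2(125) + '0'
b2(125) = b2(62) + '1'
b2(62) = b2(31) + '0'
b2(31) = b2(15) + '1'
b2(15) = b2(7) + '1'
b2(7) = b2(3) + '1'
b2(3) = b2(1) + '1'
b2(1) = '1'  (base case)
Concatenating: '1' + '1' + '1' + '1' + '1' + '0' + '1' + '0' + '0' + '1' + '0' + '1' = '111110100101'

111110100101


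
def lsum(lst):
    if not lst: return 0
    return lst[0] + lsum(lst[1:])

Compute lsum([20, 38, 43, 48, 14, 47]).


lsum([20, 38, 43, 48, 14, 47]) = 20 + lsum([38, 43, 48, 14, 47])
lsum([38, 43, 48, 14, 47]) = 38 + lsum([43, 48, 14, 47])
lsum([43, 48, 14, 47]) = 43 + lsum([48, 14, 47])
lsum([48, 14, 47]) = 48 + lsum([14, 47])
lsum([14, 47]) = 14 + lsum([47])
lsum([47]) = 47 + lsum([])
lsum([]) = 0  (base case)
Total: 20 + 38 + 43 + 48 + 14 + 47 + 0 = 210

210


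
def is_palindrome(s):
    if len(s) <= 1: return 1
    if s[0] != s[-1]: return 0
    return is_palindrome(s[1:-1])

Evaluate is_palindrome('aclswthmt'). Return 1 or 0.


is_palindrome('aclswthmt'): s[0]='a' != s[-1]='t' -> return 0
Result: 0 (not a palindrome)

0


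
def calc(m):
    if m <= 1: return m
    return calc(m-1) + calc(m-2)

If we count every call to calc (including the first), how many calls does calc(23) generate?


Let C(n) = total calls for calc(n)
C(0) = 1, C(1) = 1
C(2) = 1 + C(1) + C(0) = 1 + 1 + 1 = 3
C(3) = 1 + C(2) + C(1) = 1 + 3 + 1 = 5
C(4) = 1 + C(3) + C(2) = 1 + 5 + 3 = 9
C(5) = 1 + C(4) + C(3) = 1 + 9 + 5 = 15
C(6) = 1 + C(5) + C(4) = 1 + 15 + 9 = 25
C(7) = 1 + C(6) + C(5) = 1 + 25 + 15 = 41
C(8) = 1 + C(7) + C(6) = 1 + 41 + 25 = 67
C(9) = 1 + C(8) + C(7) = 1 + 67 + 41 = 109
C(10) = 1 + C(9) + C(8) = 1 + 109 + 67 = 177
C(11) = 1 + C(10) + C(9) = 1 + 177 + 109 = 287
C(12) = 1 + C(11) + C(10) = 1 + 287 + 177 = 465
C(13) = 1 + C(12) + C(11) = 1 + 465 + 287 = 753
C(14) = 1 + C(13) + C(12) = 1 + 753 + 465 = 1219
C(15) = 1 + C(14) + C(13) = 1 + 1219 + 753 = 1973
C(16) = 1 + C(15) + C(14) = 1 + 1973 + 1219 = 3193
C(17) = 1 + C(16) + C(15) = 1 + 3193 + 1973 = 5167
C(18) = 1 + C(17) + C(16) = 1 + 5167 + 3193 = 8361
C(19) = 1 + C(18) + C(17) = 1 + 8361 + 5167 = 13529
C(20) = 1 + C(19) + C(18) = 1 + 13529 + 8361 = 21891
C(21) = 1 + C(20) + C(19) = 1 + 21891 + 13529 = 35421
C(22) = 1 + C(21) + C(20) = 1 + 35421 + 21891 = 57313
C(23) = 1 + C(22) + C(21) = 1 + 57313 + 35421 = 92735

92735


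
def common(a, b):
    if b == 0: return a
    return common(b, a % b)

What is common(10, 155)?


common(10, 155) = common(155, 10)
common(155, 10) = common(10, 5)
common(10, 5) = common(5, 0)
common(5, 0) = 5  (base case)

5


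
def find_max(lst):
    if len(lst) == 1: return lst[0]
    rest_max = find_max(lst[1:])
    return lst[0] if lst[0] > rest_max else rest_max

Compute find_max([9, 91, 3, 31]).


find_max([9, 91, 3, 31]): compare 9 with find_max([91, 3, 31])
find_max([91, 3, 31]): compare 91 with find_max([3, 31])
find_max([3, 31]): compare 3 with find_max([31])
find_max([31]) = 31  (base case)
Compare 3 with 31 -> 31
Compare 91 with 31 -> 91
Compare 9 with 91 -> 91

91


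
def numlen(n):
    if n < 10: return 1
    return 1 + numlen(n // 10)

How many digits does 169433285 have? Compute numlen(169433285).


numlen(169433285) = 1 + numlen(16943328)
numlen(16943328) = 1 + numlen(1694332)
numlen(1694332) = 1 + numlen(169433)
numlen(169433) = 1 + numlen(16943)
numlen(16943) = 1 + numlen(1694)
numlen(1694) = 1 + numlen(169)
numlen(169) = 1 + numlen(16)
numlen(16) = 1 + numlen(1)
numlen(1) = 1  (base case: 1 < 10)
Unwinding: 1 + 1 + 1 + 1 + 1 + 1 + 1 + 1 + 1 = 9

9


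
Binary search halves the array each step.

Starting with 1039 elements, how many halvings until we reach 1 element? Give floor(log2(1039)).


1039 / 2 = 519
519 / 2 = 259
259 / 2 = 129
129 / 2 = 64
64 / 2 = 32
32 / 2 = 16
16 / 2 = 8
8 / 2 = 4
4 / 2 = 2
2 / 2 = 1
Reached 1 after 10 halvings

10


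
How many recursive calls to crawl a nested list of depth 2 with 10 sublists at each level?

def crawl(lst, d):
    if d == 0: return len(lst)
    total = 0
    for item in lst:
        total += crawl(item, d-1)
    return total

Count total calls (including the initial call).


At depth 0 (root): 1 call
At depth 1: each of 1 parents calls crawl on 10 children = 10 calls
At depth 2: each of 10 parents calls crawl on 10 children = 100 calls
Total: 1 + 10 + 100 = 111

111


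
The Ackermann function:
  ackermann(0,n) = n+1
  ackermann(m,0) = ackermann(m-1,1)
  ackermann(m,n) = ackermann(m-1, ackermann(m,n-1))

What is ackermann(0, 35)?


ackermann(0, 35) = 36
Result: ackermann(0, 35) = 36

36


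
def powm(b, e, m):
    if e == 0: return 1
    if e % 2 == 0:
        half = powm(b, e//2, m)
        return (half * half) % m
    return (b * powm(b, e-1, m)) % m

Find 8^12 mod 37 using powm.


powm(8, 12, 37): e is even, compute powm(8, 6, 37)
  powm(8, 6, 37): e is even, compute powm(8, 3, 37)
    powm(8, 3, 37): e is odd, compute powm(8, 2, 37)
      powm(8, 2, 37): e is even, compute powm(8, 1, 37)
        powm(8, 1, 37): e is odd, compute powm(8, 0, 37)
          powm(8, 0, 37) = 1
        (8 * 1) % 37 = 8
      half=8, (8*8) % 37 = 27
    (8 * 27) % 37 = 31
  half=31, (31*31) % 37 = 36
half=36, (36*36) % 37 = 1

1


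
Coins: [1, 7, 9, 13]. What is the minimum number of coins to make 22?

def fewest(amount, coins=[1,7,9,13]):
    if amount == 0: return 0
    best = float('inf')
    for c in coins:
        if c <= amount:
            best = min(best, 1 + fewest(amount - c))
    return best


Building up with DP:
fewest(0) = 0
fewest(1) = min(1+fewest(0)=1+0=1) = 1
fewest(2) = min(1+fewest(1)=1+1=2) = 2
fewest(3) = min(1+fewest(2)=1+2=3) = 3
fewest(4) = min(1+fewest(3)=1+3=4) = 4
fewest(5) = min(1+fewest(4)=1+4=5) = 5
fewest(6) = min(1+fewest(5)=1+5=6) = 6
fewest(7) = min(1+fewest(6)=1+6=7, 1+fewest(0)=1+0=1) = 1
fewest(8) = min(1+fewest(7)=1+1=2, 1+fewest(1)=1+1=2) = 2
fewest(9) = min(1+fewest(8)=1+2=3, 1+fewest(2)=1+2=3, 1+fewest(0)=1+0=1) = 1
fewest(10) = min(1+fewest(9)=1+1=2, 1+fewest(3)=1+3=4, 1+fewest(1)=1+1=2) = 2
fewest(11) = min(1+fewest(10)=1+2=3, 1+fewest(4)=1+4=5, 1+fewest(2)=1+2=3) = 3
fewest(12) = min(1+fewest(11)=1+3=4, 1+fewest(5)=1+5=6, 1+fewest(3)=1+3=4) = 4
fewest(13) = min(1+fewest(12)=1+4=5, 1+fewest(6)=1+6=7, 1+fewest(4)=1+4=5, 1+fewest(0)=1+0=1) = 1
fewest(14) = min(1+fewest(13)=1+1=2, 1+fewest(7)=1+1=2, 1+fewest(5)=1+5=6, 1+fewest(1)=1+1=2) = 2
fewest(15) = min(1+fewest(14)=1+2=3, 1+fewest(8)=1+2=3, 1+fewest(6)=1+6=7, 1+fewest(2)=1+2=3) = 3
fewest(16) = min(1+fewest(15)=1+3=4, 1+fewest(9)=1+1=2, 1+fewest(7)=1+1=2, 1+fewest(3)=1+3=4) = 2
fewest(17) = min(1+fewest(16)=1+2=3, 1+fewest(10)=1+2=3, 1+fewest(8)=1+2=3, 1+fewest(4)=1+4=5) = 3
fewest(18) = min(1+fewest(17)=1+3=4, 1+fewest(11)=1+3=4, 1+fewest(9)=1+1=2, 1+fewest(5)=1+5=6) = 2
fewest(19) = min(1+fewest(18)=1+2=3, 1+fewest(12)=1+4=5, 1+fewest(10)=1+2=3, 1+fewest(6)=1+6=7) = 3
fewest(20) = min(1+fewest(19)=1+3=4, 1+fewest(13)=1+1=2, 1+fewest(11)=1+3=4, 1+fewest(7)=1+1=2) = 2
fewest(21) = min(1+fewest(20)=1+2=3, 1+fewest(14)=1+2=3, 1+fewest(12)=1+4=5, 1+fewest(8)=1+2=3) = 3
fewest(22) = min(1+fewest(21)=1+3=4, 1+fewest(15)=1+3=4, 1+fewest(13)=1+1=2, 1+fewest(9)=1+1=2) = 2

2


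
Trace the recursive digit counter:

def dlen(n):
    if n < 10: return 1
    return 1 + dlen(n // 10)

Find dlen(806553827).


dlen(806553827) = 1 + dlen(80655382)
dlen(80655382) = 1 + dlen(8065538)
dlen(8065538) = 1 + dlen(806553)
dlen(806553) = 1 + dlen(80655)
dlen(80655) = 1 + dlen(8065)
dlen(8065) = 1 + dlen(806)
dlen(806) = 1 + dlen(80)
dlen(80) = 1 + dlen(8)
dlen(8) = 1  (base case: 8 < 10)
Unwinding: 1 + 1 + 1 + 1 + 1 + 1 + 1 + 1 + 1 = 9

9


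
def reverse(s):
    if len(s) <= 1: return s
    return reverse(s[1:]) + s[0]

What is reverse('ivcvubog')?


reverse('ivcvubog') = reverse('vcvubog') + 'i'
reverse('vcvubog') = reverse('cvubog') + 'v'
reverse('cvubog') = reverse('vubog') + 'c'
reverse('vubog') = reverse('ubog') + 'v'
reverse('ubog') = reverse('bog') + 'u'
reverse('bog') = reverse('og') + 'b'
reverse('og') = reverse('g') + 'o'
reverse('g') = 'g'  (base case)
Concatenating: 'g' + 'o' + 'b' + 'u' + 'v' + 'c' + 'v' + 'i' = 'gobuvcvi'

gobuvcvi


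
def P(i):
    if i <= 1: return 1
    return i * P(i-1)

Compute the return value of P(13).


P(13)
= 13 * P(12)
= 13 * 12 * P(11)
= 13 * 12 * 11 * P(10)
= 13 * 12 * 11 * 10 * P(9)
= 13 * 12 * 11 * 10 * 9 * P(8)
= 13 * 12 * 11 * 10 * 9 * 8 * P(7)
= 13 * 12 * 11 * 10 * 9 * 8 * 7 * P(6)
= 13 * 12 * 11 * 10 * 9 * 8 * 7 * 6 * P(5)
= 13 * 12 * 11 * 10 * 9 * 8 * 7 * 6 * 5 * P(4)
= 13 * 12 * 11 * 10 * 9 * 8 * 7 * 6 * 5 * 4 * P(3)
= 13 * 12 * 11 * 10 * 9 * 8 * 7 * 6 * 5 * 4 * 3 * P(2)
= 13 * 12 * 11 * 10 * 9 * 8 * 7 * 6 * 5 * 4 * 3 * 2 * P(1)
= 13 * 12 * 11 * 10 * 9 * 8 * 7 * 6 * 5 * 4 * 3 * 2 * 1
= 6227020800

6227020800


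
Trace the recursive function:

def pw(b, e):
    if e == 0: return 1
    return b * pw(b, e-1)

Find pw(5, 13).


pw(5, 13)
= 5 * pw(5, 12)
= 5 * 5 * pw(5, 11)
= 5 * 5 * 5 * pw(5, 10)
= 5 * 5 * 5 * 5 * pw(5, 9)
= 5 * 5 * 5 * 5 * 5 * pw(5, 8)
= 5 * 5 * 5 * 5 * 5 * 5 * pw(5, 7)
= 5 * 5 * 5 * 5 * 5 * 5 * 5 * pw(5, 6)
= 5 * 5 * 5 * 5 * 5 * 5 * 5 * 5 * pw(5, 5)
= 5 * 5 * 5 * 5 * 5 * 5 * 5 * 5 * 5 * pw(5, 4)
= 5 * 5 * 5 * 5 * 5 * 5 * 5 * 5 * 5 * 5 * pw(5, 3)
= 5 * 5 * 5 * 5 * 5 * 5 * 5 * 5 * 5 * 5 * 5 * pw(5, 2)
= 5 * 5 * 5 * 5 * 5 * 5 * 5 * 5 * 5 * 5 * 5 * 5 * pw(5, 1)
= 5 * 5 * 5 * 5 * 5 * 5 * 5 * 5 * 5 * 5 * 5 * 5 * 5 * pw(5, 0)
= 5 * 5 * 5 * 5 * 5 * 5 * 5 * 5 * 5 * 5 * 5 * 5 * 5 * 1
= 1220703125

1220703125


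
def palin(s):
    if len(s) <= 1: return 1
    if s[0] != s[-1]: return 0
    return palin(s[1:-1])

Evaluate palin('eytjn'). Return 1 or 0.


palin('eytjn'): s[0]='e' != s[-1]='n' -> return 0
Result: 0 (not a palindrome)

0


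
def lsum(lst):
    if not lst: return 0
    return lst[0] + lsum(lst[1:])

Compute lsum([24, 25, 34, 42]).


lsum([24, 25, 34, 42]) = 24 + lsum([25, 34, 42])
lsum([25, 34, 42]) = 25 + lsum([34, 42])
lsum([34, 42]) = 34 + lsum([42])
lsum([42]) = 42 + lsum([])
lsum([]) = 0  (base case)
Total: 24 + 25 + 34 + 42 + 0 = 125

125


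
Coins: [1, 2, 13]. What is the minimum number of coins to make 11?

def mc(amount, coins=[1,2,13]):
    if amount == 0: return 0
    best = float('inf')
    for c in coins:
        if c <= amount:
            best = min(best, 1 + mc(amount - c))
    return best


Building up with DP:
mc(0) = 0
mc(1) = min(1+mc(0)=1+0=1) = 1
mc(2) = min(1+mc(1)=1+1=2, 1+mc(0)=1+0=1) = 1
mc(3) = min(1+mc(2)=1+1=2, 1+mc(1)=1+1=2) = 2
mc(4) = min(1+mc(3)=1+2=3, 1+mc(2)=1+1=2) = 2
mc(5) = min(1+mc(4)=1+2=3, 1+mc(3)=1+2=3) = 3
mc(6) = min(1+mc(5)=1+3=4, 1+mc(4)=1+2=3) = 3
mc(7) = min(1+mc(6)=1+3=4, 1+mc(5)=1+3=4) = 4
mc(8) = min(1+mc(7)=1+4=5, 1+mc(6)=1+3=4) = 4
mc(9) = min(1+mc(8)=1+4=5, 1+mc(7)=1+4=5) = 5
mc(10) = min(1+mc(9)=1+5=6, 1+mc(8)=1+4=5) = 5
mc(11) = min(1+mc(10)=1+5=6, 1+mc(9)=1+5=6) = 6

6


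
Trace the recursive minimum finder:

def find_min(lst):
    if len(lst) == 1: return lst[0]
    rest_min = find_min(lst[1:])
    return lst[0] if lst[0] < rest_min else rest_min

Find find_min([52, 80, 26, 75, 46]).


find_min([52, 80, 26, 75, 46]): compare 52 with find_min([80, 26, 75, 46])
find_min([80, 26, 75, 46]): compare 80 with find_min([26, 75, 46])
find_min([26, 75, 46]): compare 26 with find_min([75, 46])
find_min([75, 46]): compare 75 with find_min([46])
find_min([46]) = 46  (base case)
Compare 75 with 46 -> 46
Compare 26 with 46 -> 26
Compare 80 with 26 -> 26
Compare 52 with 26 -> 26

26


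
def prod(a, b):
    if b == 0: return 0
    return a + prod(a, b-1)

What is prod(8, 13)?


prod(8, 13) = 8 + prod(8, 12)
prod(8, 12) = 8 + prod(8, 11)
prod(8, 11) = 8 + prod(8, 10)
prod(8, 10) = 8 + prod(8, 9)
prod(8, 9) = 8 + prod(8, 8)
prod(8, 8) = 8 + prod(8, 7)
prod(8, 7) = 8 + prod(8, 6)
prod(8, 6) = 8 + prod(8, 5)
prod(8, 5) = 8 + prod(8, 4)
prod(8, 4) = 8 + prod(8, 3)
prod(8, 3) = 8 + prod(8, 2)
prod(8, 2) = 8 + prod(8, 1)
prod(8, 1) = 8 + prod(8, 0)
prod(8, 0) = 0  (base case)
Total: 8 + 8 + 8 + 8 + 8 + 8 + 8 + 8 + 8 + 8 + 8 + 8 + 8 + 0 = 104

104


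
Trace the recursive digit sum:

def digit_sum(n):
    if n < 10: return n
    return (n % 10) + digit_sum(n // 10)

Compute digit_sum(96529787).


digit_sum(96529787) = 7 + digit_sum(9652978)
digit_sum(9652978) = 8 + digit_sum(965297)
digit_sum(965297) = 7 + digit_sum(96529)
digit_sum(96529) = 9 + digit_sum(9652)
digit_sum(9652) = 2 + digit_sum(965)
digit_sum(965) = 5 + digit_sum(96)
digit_sum(96) = 6 + digit_sum(9)
digit_sum(9) = 9  (base case)
Total: 7 + 8 + 7 + 9 + 2 + 5 + 6 + 9 = 53

53


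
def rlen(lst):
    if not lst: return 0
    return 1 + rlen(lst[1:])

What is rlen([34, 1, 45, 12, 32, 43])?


rlen([34, 1, 45, 12, 32, 43]) = 1 + rlen([1, 45, 12, 32, 43])
rlen([1, 45, 12, 32, 43]) = 1 + rlen([45, 12, 32, 43])
rlen([45, 12, 32, 43]) = 1 + rlen([12, 32, 43])
rlen([12, 32, 43]) = 1 + rlen([32, 43])
rlen([32, 43]) = 1 + rlen([43])
rlen([43]) = 1 + rlen([])
rlen([]) = 0  (base case)
Unwinding: 1 + 1 + 1 + 1 + 1 + 1 + 0 = 6

6


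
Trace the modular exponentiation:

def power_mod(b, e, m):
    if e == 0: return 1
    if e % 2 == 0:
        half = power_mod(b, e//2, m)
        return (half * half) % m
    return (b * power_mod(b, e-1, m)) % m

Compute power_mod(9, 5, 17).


power_mod(9, 5, 17): e is odd, compute power_mod(9, 4, 17)
  power_mod(9, 4, 17): e is even, compute power_mod(9, 2, 17)
    power_mod(9, 2, 17): e is even, compute power_mod(9, 1, 17)
      power_mod(9, 1, 17): e is odd, compute power_mod(9, 0, 17)
        power_mod(9, 0, 17) = 1
      (9 * 1) % 17 = 9
    half=9, (9*9) % 17 = 13
  half=13, (13*13) % 17 = 16
(9 * 16) % 17 = 8

8


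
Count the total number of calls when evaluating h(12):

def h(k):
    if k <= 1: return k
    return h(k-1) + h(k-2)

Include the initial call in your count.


Let C(n) = total calls for h(n)
C(0) = 1, C(1) = 1
C(2) = 1 + C(1) + C(0) = 1 + 1 + 1 = 3
C(3) = 1 + C(2) + C(1) = 1 + 3 + 1 = 5
C(4) = 1 + C(3) + C(2) = 1 + 5 + 3 = 9
C(5) = 1 + C(4) + C(3) = 1 + 9 + 5 = 15
C(6) = 1 + C(5) + C(4) = 1 + 15 + 9 = 25
C(7) = 1 + C(6) + C(5) = 1 + 25 + 15 = 41
C(8) = 1 + C(7) + C(6) = 1 + 41 + 25 = 67
C(9) = 1 + C(8) + C(7) = 1 + 67 + 41 = 109
C(10) = 1 + C(9) + C(8) = 1 + 109 + 67 = 177
C(11) = 1 + C(10) + C(9) = 1 + 177 + 109 = 287
C(12) = 1 + C(11) + C(10) = 1 + 287 + 177 = 465

465


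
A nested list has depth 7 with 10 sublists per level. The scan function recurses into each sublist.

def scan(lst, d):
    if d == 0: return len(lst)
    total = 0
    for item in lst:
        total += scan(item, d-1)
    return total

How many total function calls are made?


At depth 0 (root): 1 call
At depth 1: each of 1 parents calls scan on 10 children = 10 calls
At depth 2: each of 10 parents calls scan on 10 children = 100 calls
At depth 3: each of 100 parents calls scan on 10 children = 1000 calls
At depth 4: each of 1000 parents calls scan on 10 children = 10000 calls
At depth 5: each of 10000 parents calls scan on 10 children = 100000 calls
At depth 6: each of 100000 parents calls scan on 10 children = 1000000 calls
At depth 7: each of 1000000 parents calls scan on 10 children = 10000000 calls
Total: 1 + 10 + 100 + 1000 + 10000 + 100000 + 1000000 + 10000000 = 11111111

11111111


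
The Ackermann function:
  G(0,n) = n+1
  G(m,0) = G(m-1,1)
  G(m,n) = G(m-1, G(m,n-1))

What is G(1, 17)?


G(1, 17) = G(0, G(1, 16))
  G(1, 16) = G(0, G(1, 15))
    G(1, 15) = G(0, G(1, 14))
      G(1, 14) = G(0, G(1, 13))
        G(1, 13) = G(0, G(1, 12))
          G(1, 12) = G(0, G(1, 11))
          G(1, 11) = G(0, G(1, 10))
          G(1, 10) = G(0, G(1, 9))
          G(1, 9) = G(0, G(1, 8))
          G(1, 8) = G(0, G(1, 7))
          G(1, 7) = G(0, G(1, 6))
          G(1, 6) = G(0, G(1, 5))
          G(1, 5) = G(0, G(1, 4))
          G(1, 4) = G(0, G(1, 3))
          G(1, 3) = G(0, G(1, 2))
          G(1, 2) = G(0, G(1, 1))
          G(1, 1) = G(0, G(1, 0))
          G(1, 0) = G(0, 1)
          G(0, 1) = 2
            = G(0, 2)
          G(0, 2) = 3
            = G(0, 3)
          G(0, 3) = 4
            = G(0, 4)
          G(0, 4) = 5
... (trace truncated)
Result: G(1, 17) = 19

19


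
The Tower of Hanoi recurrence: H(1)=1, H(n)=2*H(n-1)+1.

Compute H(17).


H(17) = 2 * H(16) + 1
H(16) = 2 * H(15) + 1
H(15) = 2 * H(14) + 1
H(14) = 2 * H(13) + 1
H(13) = 2 * H(12) + 1
H(12) = 2 * H(11) + 1
H(11) = 2 * H(10) + 1
H(10) = 2 * H(9) + 1
H(9) = 2 * H(8) + 1
H(8) = 2 * H(7) + 1
H(7) = 2 * H(6) + 1
H(6) = 2 * H(5) + 1
H(5) = 2 * H(4) + 1
H(4) = 2 * H(3) + 1
H(3) = 2 * H(2) + 1
H(2) = 2 * H(1) + 1
H(1) = 1  (base case)
H(2) = 2 * 1 + 1 = 3
H(3) = 2 * 3 + 1 = 7
H(4) = 2 * 7 + 1 = 15
H(5) = 2 * 15 + 1 = 31
H(6) = 2 * 31 + 1 = 63
H(7) = 2 * 63 + 1 = 127
H(8) = 2 * 127 + 1 = 255
H(9) = 2 * 255 + 1 = 511
H(10) = 2 * 511 + 1 = 1023
H(11) = 2 * 1023 + 1 = 2047
H(12) = 2 * 2047 + 1 = 4095
H(13) = 2 * 4095 + 1 = 8191
H(14) = 2 * 8191 + 1 = 16383
H(15) = 2 * 16383 + 1 = 32767
H(16) = 2 * 32767 + 1 = 65535
H(17) = 2 * 65535 + 1 = 131071

131071


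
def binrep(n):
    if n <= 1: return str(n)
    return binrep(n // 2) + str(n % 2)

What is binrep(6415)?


binrep(6415) = binrep(3207) + '1'
binrep(3207) = binrep(1603) + '1'
binrep(1603) = binrep(801) + '1'
binrep(801) = binrep(400) + '1'
binrep(400) = binrep(200) + '0'
binrep(200) = binrep(100) + '0'
binrep(100) = binrep(50) + '0'
binrep(50) = binrep(25) + '0'
binrep(25) = binrep(12) + '1'
binrep(12) = binrep(6) + '0'
binrep(6) = binrep(3) + '0'
binrep(3) = binrep(1) + '1'
binrep(1) = '1'  (base case)
Concatenating: '1' + '1' + '0' + '0' + '1' + '0' + '0' + '0' + '0' + '1' + '1' + '1' + '1' = '1100100001111'

1100100001111


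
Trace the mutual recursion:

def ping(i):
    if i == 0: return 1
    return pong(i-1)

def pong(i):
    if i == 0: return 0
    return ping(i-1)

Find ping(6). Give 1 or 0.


ping(6) = pong(5)
pong(5) = ping(4)
ping(4) = pong(3)
pong(3) = ping(2)
ping(2) = pong(1)
pong(1) = ping(0)
ping(0) = 1  (base case)
Result: 1

1


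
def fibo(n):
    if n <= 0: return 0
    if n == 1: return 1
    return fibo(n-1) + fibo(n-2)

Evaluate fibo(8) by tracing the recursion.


Computing fibo(8) bottom-up:
fibo(0) = 0
fibo(1) = 1
fibo(2) = fibo(1) + fibo(0) = 1 + 0 = 1
fibo(3) = fibo(2) + fibo(1) = 1 + 1 = 2
fibo(4) = fibo(3) + fibo(2) = 2 + 1 = 3
fibo(5) = fibo(4) + fibo(3) = 3 + 2 = 5
fibo(6) = fibo(5) + fibo(4) = 5 + 3 = 8
fibo(7) = fibo(6) + fibo(5) = 8 + 5 = 13
fibo(8) = fibo(7) + fibo(6) = 13 + 8 = 21

21


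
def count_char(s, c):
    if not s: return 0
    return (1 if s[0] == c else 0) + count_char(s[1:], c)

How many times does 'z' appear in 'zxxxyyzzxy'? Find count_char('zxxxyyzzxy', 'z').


s[0]='z' == 'z' -> 1
s[0]='x' != 'z' -> 0
s[0]='x' != 'z' -> 0
s[0]='x' != 'z' -> 0
s[0]='y' != 'z' -> 0
s[0]='y' != 'z' -> 0
s[0]='z' == 'z' -> 1
s[0]='z' == 'z' -> 1
s[0]='x' != 'z' -> 0
s[0]='y' != 'z' -> 0
Sum: 1 + 0 + 0 + 0 + 0 + 0 + 1 + 1 + 0 + 0 = 3

3


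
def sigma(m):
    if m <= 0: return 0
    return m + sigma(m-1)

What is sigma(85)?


sigma(85)
= 85 + 84 + 83 + 82 + 81 + 80 + 79 + 78 + 77 + 76 + 75 + 74 + 73 + 72 + 71 + 70 + 69 + 68 + 67 + 66 + 65 + 64 + 63 + 62 + 61 + 60 + 59 + 58 + 57 + 56 + 55 + 54 + 53 + 52 + 51 + 50 + 49 + 48 + 47 + 46 + 45 + 44 + 43 + 42 + 41 + 40 + 39 + 38 + 37 + 36 + 35 + 34 + 33 + 32 + 31 + 30 + 29 + 28 + 27 + 26 + 25 + 24 + 23 + 22 + 21 + 20 + 19 + 18 + 17 + 16 + 15 + 14 + 13 + 12 + 11 + 10 + 9 + 8 + 7 + 6 + 5 + 4 + 3 + 2 + 1 + sigma(0)
= 85 + 84 + 83 + 82 + 81 + 80 + 79 + 78 + 77 + 76 + 75 + 74 + 73 + 72 + 71 + 70 + 69 + 68 + 67 + 66 + 65 + 64 + 63 + 62 + 61 + 60 + 59 + 58 + 57 + 56 + 55 + 54 + 53 + 52 + 51 + 50 + 49 + 48 + 47 + 46 + 45 + 44 + 43 + 42 + 41 + 40 + 39 + 38 + 37 + 36 + 35 + 34 + 33 + 32 + 31 + 30 + 29 + 28 + 27 + 26 + 25 + 24 + 23 + 22 + 21 + 20 + 19 + 18 + 17 + 16 + 15 + 14 + 13 + 12 + 11 + 10 + 9 + 8 + 7 + 6 + 5 + 4 + 3 + 2 + 1 + 0
= 3655

3655


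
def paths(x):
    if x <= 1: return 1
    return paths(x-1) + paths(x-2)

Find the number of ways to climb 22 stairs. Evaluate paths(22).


Building up from base cases:
paths(0) = 1
paths(1) = 1
paths(2) = paths(1) + paths(0) = 1 + 1 = 2
paths(3) = paths(2) + paths(1) = 2 + 1 = 3
paths(4) = paths(3) + paths(2) = 3 + 2 = 5
paths(5) = paths(4) + paths(3) = 5 + 3 = 8
paths(6) = paths(5) + paths(4) = 8 + 5 = 13
paths(7) = paths(6) + paths(5) = 13 + 8 = 21
paths(8) = paths(7) + paths(6) = 21 + 13 = 34
paths(9) = paths(8) + paths(7) = 34 + 21 = 55
paths(10) = paths(9) + paths(8) = 55 + 34 = 89
paths(11) = paths(10) + paths(9) = 89 + 55 = 144
paths(12) = paths(11) + paths(10) = 144 + 89 = 233
paths(13) = paths(12) + paths(11) = 233 + 144 = 377
paths(14) = paths(13) + paths(12) = 377 + 233 = 610
paths(15) = paths(14) + paths(13) = 610 + 377 = 987
paths(16) = paths(15) + paths(14) = 987 + 610 = 1597
paths(17) = paths(16) + paths(15) = 1597 + 987 = 2584
paths(18) = paths(17) + paths(16) = 2584 + 1597 = 4181
paths(19) = paths(18) + paths(17) = 4181 + 2584 = 6765
paths(20) = paths(19) + paths(18) = 6765 + 4181 = 10946
paths(21) = paths(20) + paths(19) = 10946 + 6765 = 17711
paths(22) = paths(21) + paths(20) = 17711 + 10946 = 28657

28657


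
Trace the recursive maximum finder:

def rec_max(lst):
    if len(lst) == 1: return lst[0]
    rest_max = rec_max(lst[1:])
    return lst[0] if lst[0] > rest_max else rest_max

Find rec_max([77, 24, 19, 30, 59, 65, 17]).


rec_max([77, 24, 19, 30, 59, 65, 17]): compare 77 with rec_max([24, 19, 30, 59, 65, 17])
rec_max([24, 19, 30, 59, 65, 17]): compare 24 with rec_max([19, 30, 59, 65, 17])
rec_max([19, 30, 59, 65, 17]): compare 19 with rec_max([30, 59, 65, 17])
rec_max([30, 59, 65, 17]): compare 30 with rec_max([59, 65, 17])
rec_max([59, 65, 17]): compare 59 with rec_max([65, 17])
rec_max([65, 17]): compare 65 with rec_max([17])
rec_max([17]) = 17  (base case)
Compare 65 with 17 -> 65
Compare 59 with 65 -> 65
Compare 30 with 65 -> 65
Compare 19 with 65 -> 65
Compare 24 with 65 -> 65
Compare 77 with 65 -> 77

77
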